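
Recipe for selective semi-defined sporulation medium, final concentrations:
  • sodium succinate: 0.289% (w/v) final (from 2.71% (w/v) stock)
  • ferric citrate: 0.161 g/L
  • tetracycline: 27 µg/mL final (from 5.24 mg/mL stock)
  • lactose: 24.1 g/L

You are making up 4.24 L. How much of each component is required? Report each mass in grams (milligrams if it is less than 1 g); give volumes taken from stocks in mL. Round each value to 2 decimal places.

sodium succinate 452.16 mL; ferric citrate 682.64 mg; tetracycline 21.85 mL; lactose 102.18 g

Scale factor relative to 1 L: 4.24.
sodium succinate: dilute stock: 0.289% ÷ 2.71% × 4240 mL = 452.16 mL
ferric citrate: 0.161 g/L × 4.24 L = 0.68264 g = 682.64 mg
tetracycline: dilute stock: 27 µg/mL × 4240 mL ÷ 5240 µg/mL = 21.85 mL
lactose: 24.1 g/L × 4.24 L = 102.18 g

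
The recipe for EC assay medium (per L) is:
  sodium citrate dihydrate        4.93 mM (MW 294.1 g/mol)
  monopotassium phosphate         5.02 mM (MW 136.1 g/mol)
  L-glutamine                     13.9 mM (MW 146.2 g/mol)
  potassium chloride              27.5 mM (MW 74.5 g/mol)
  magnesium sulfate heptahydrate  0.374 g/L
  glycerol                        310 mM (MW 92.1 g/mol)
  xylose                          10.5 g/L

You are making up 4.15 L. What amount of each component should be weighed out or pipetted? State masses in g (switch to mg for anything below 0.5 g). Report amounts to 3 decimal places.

sodium citrate dihydrate 6.017 g; monopotassium phosphate 2.835 g; L-glutamine 8.434 g; potassium chloride 8.502 g; magnesium sulfate heptahydrate 1.552 g; glycerol 118.487 g; xylose 43.575 g

Working volume: 4.15 L.
sodium citrate dihydrate: 4.93 mmol/L × 294.1 g/mol × 4.15 L ÷ 1000 = 6.017 g
monopotassium phosphate: 5.02 mmol/L × 136.1 g/mol × 4.15 L ÷ 1000 = 2.835 g
L-glutamine: 13.9 mmol/L × 146.2 g/mol × 4.15 L ÷ 1000 = 8.434 g
potassium chloride: 27.5 mmol/L × 74.5 g/mol × 4.15 L ÷ 1000 = 8.502 g
magnesium sulfate heptahydrate: 0.374 g/L × 4.15 L = 1.552 g
glycerol: 310 mmol/L × 92.1 g/mol × 4.15 L ÷ 1000 = 118.487 g
xylose: 10.5 g/L × 4.15 L = 43.575 g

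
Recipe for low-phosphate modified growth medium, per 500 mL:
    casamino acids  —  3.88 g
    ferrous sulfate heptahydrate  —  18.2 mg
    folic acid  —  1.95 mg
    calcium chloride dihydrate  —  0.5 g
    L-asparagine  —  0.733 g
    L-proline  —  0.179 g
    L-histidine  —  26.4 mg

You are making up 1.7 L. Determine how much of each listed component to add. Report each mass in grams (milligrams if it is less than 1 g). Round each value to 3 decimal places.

Ratio of target to recipe volume: 1700 / 500 = 3.4.
casamino acids: 3.88 g × (1700 mL / 500 mL) = 13.192 g
ferrous sulfate heptahydrate: 18.2 mg × (1700 mL / 500 mL) = 61.880 mg
folic acid: 1.95 mg × (1700 mL / 500 mL) = 6.630 mg
calcium chloride dihydrate: 0.5 g × (1700 mL / 500 mL) = 1.700 g
L-asparagine: 0.733 g × (1700 mL / 500 mL) = 2.492 g
L-proline: 0.179 g × (1700 mL / 500 mL) = 0.6086 g = 608.600 mg
L-histidine: 26.4 mg × (1700 mL / 500 mL) = 89.760 mg

casamino acids 13.192 g; ferrous sulfate heptahydrate 61.880 mg; folic acid 6.630 mg; calcium chloride dihydrate 1.700 g; L-asparagine 2.492 g; L-proline 608.600 mg; L-histidine 89.760 mg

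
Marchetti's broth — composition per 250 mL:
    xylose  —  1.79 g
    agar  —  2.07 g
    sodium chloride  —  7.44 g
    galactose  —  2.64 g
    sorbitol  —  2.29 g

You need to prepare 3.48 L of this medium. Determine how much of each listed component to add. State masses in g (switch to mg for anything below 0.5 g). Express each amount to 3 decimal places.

xylose 24.917 g; agar 28.814 g; sodium chloride 103.565 g; galactose 36.749 g; sorbitol 31.877 g

Ratio of target to recipe volume: 3480 / 250 = 13.92.
xylose: 1.79 g × (3480 mL / 250 mL) = 24.917 g
agar: 2.07 g × (3480 mL / 250 mL) = 28.814 g
sodium chloride: 7.44 g × (3480 mL / 250 mL) = 103.565 g
galactose: 2.64 g × (3480 mL / 250 mL) = 36.749 g
sorbitol: 2.29 g × (3480 mL / 250 mL) = 31.877 g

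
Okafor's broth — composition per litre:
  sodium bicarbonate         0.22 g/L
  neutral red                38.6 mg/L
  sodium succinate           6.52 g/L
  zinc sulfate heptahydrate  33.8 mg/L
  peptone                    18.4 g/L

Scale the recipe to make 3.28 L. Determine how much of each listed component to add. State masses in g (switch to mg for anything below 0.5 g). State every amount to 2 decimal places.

sodium bicarbonate 0.72 g; neutral red 126.61 mg; sodium succinate 21.39 g; zinc sulfate heptahydrate 110.86 mg; peptone 60.35 g

Scale factor relative to 1 L: 3.28.
sodium bicarbonate: 0.22 g/L × 3.28 L = 0.72 g
neutral red: 38.6 mg/L × 3.28 L = 126.61 mg
sodium succinate: 6.52 g/L × 3.28 L = 21.39 g
zinc sulfate heptahydrate: 33.8 mg/L × 3.28 L = 110.86 mg
peptone: 18.4 g/L × 3.28 L = 60.35 g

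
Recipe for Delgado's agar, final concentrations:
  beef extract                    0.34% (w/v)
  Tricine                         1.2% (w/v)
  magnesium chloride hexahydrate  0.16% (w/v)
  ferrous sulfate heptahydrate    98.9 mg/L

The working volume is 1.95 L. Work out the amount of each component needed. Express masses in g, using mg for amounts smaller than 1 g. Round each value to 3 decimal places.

beef extract 6.630 g; Tricine 23.400 g; magnesium chloride hexahydrate 3.120 g; ferrous sulfate heptahydrate 192.855 mg

Working volume: 1.95 L.
beef extract: 0.34% w/v = 3.4 g/L → 3.4 × 1.95 L = 6.630 g
Tricine: 1.2 g per 100 mL × 1950 mL ÷ 100 = 23.400 g
magnesium chloride hexahydrate: 0.16% w/v = 1.6 g/L → 1.6 × 1.95 L = 3.120 g
ferrous sulfate heptahydrate: 98.9 mg/L × 1.95 L = 192.855 mg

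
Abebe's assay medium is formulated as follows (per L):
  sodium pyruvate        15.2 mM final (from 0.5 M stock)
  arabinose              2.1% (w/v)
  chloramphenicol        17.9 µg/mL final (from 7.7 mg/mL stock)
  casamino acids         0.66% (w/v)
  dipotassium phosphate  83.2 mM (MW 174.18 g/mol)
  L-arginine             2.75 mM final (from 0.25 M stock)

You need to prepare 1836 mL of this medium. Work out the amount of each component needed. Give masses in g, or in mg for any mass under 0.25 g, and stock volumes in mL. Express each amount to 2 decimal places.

sodium pyruvate 55.81 mL; arabinose 38.56 g; chloramphenicol 4.27 mL; casamino acids 12.12 g; dipotassium phosphate 26.61 g; L-arginine 20.20 mL

Target volume = 1836 mL = 1.836 L.
sodium pyruvate: V = C2·V2/C1 = 15.2 mM × 1836 mL ÷ 500 mM = 55.81 mL
arabinose: 2.1 g per 100 mL × 1836 mL ÷ 100 = 38.56 g
chloramphenicol: C1V1 = C2V2 → 17.9 µg/mL × 1836 mL ÷ 7700 µg/mL = 4.27 mL
casamino acids: 0.66 g per 100 mL × 1836 mL ÷ 100 = 12.12 g
dipotassium phosphate: 83.2 mmol/L × 174.18 g/mol × 1.836 L ÷ 1000 = 26.61 g
L-arginine: dilute stock: 2.75 mM × 1836 mL ÷ 250 mM = 20.20 mL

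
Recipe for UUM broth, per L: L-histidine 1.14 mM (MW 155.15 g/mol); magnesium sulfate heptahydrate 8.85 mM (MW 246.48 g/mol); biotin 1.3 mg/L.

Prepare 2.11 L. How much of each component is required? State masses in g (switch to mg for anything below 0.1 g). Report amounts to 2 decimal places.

L-histidine 0.37 g; magnesium sulfate heptahydrate 4.60 g; biotin 2.74 mg

Working volume: 2.11 L.
L-histidine: 1.14 mmol/L × 155.15 g/mol × 2.11 L ÷ 1000 = 0.37 g
magnesium sulfate heptahydrate: 8.85 mmol/L × 246.48 g/mol × 2.11 L ÷ 1000 = 4.60 g
biotin: 1.3 mg/L × 2.11 L = 2.74 mg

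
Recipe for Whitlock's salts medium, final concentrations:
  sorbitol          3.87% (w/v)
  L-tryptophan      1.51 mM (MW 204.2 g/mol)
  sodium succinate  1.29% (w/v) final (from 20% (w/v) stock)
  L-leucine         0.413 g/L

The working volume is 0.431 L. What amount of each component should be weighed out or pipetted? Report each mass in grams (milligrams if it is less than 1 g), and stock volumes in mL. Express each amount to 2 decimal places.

Working volume: 0.431 L.
sorbitol: 3.87% w/v = 38.7 g/L → 38.7 × 0.431 L = 16.68 g
L-tryptophan: 1.51 mmol/L × 204.2 mg/mmol × 0.431 L = 132.90 mg
sodium succinate: V = C2·V2/C1 = 1.29% ÷ 20% × 431 mL = 27.80 mL
L-leucine: 0.413 g/L × 0.431 L = 0.178003 g = 178.00 mg

sorbitol 16.68 g; L-tryptophan 132.90 mg; sodium succinate 27.80 mL; L-leucine 178.00 mg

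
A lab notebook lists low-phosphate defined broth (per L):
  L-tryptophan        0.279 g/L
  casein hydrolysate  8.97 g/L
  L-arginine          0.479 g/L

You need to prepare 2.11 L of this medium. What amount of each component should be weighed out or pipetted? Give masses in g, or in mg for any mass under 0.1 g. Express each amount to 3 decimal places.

Working volume: 2.11 L.
L-tryptophan: 0.279 g/L × 2.11 L = 0.589 g
casein hydrolysate: 8.97 g/L × 2.11 L = 18.927 g
L-arginine: 0.479 g/L × 2.11 L = 1.011 g

L-tryptophan 0.589 g; casein hydrolysate 18.927 g; L-arginine 1.011 g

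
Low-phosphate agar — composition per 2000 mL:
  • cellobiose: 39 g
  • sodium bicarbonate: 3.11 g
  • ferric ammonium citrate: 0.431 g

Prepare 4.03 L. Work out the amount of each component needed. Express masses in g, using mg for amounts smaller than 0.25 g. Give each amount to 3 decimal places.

Ratio of target to recipe volume: 4030 / 2000 = 2.015.
cellobiose: 39 g × (4030 mL / 2000 mL) = 78.585 g
sodium bicarbonate: 3.11 g × (4030 mL / 2000 mL) = 6.267 g
ferric ammonium citrate: 0.431 g × (4030 mL / 2000 mL) = 0.868 g

cellobiose 78.585 g; sodium bicarbonate 6.267 g; ferric ammonium citrate 0.868 g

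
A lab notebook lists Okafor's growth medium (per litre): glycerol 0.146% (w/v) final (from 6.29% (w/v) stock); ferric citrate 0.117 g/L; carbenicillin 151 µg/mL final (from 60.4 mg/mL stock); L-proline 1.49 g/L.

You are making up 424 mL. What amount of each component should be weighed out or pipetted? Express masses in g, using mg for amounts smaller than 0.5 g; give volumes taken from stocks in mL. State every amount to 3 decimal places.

glycerol 9.842 mL; ferric citrate 49.608 mg; carbenicillin 1.060 mL; L-proline 0.632 g

Working volume: 424 mL = 0.424 L.
glycerol: V = C2·V2/C1 = 0.146% ÷ 6.29% × 424 mL = 9.842 mL
ferric citrate: 0.117 g/L × 0.424 L = 0.049608 g = 49.608 mg
carbenicillin: C1V1 = C2V2 → 151 µg/mL × 424 mL ÷ 60400 µg/mL = 1.060 mL
L-proline: 1.49 g/L × 0.424 L = 0.632 g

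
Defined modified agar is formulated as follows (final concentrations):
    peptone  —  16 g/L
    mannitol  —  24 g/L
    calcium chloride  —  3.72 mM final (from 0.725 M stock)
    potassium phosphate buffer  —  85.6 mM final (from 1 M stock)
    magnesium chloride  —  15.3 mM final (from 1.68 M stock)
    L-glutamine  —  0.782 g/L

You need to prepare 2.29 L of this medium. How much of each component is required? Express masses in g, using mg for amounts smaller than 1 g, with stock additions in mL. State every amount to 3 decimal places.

Working volume: 2.29 L.
peptone: 16 g/L × 2.29 L = 36.640 g
mannitol: 24 g/L × 2.29 L = 54.960 g
calcium chloride: dilute stock: 3.72 mM × 2290 mL ÷ 725 mM = 11.750 mL
potassium phosphate buffer: dilute stock: 85.6 mM × 2290 mL ÷ 1000 mM = 196.024 mL
magnesium chloride: V = C2·V2/C1 = 15.3 mM × 2290 mL ÷ 1680 mM = 20.855 mL
L-glutamine: 0.782 g/L × 2.29 L = 1.791 g

peptone 36.640 g; mannitol 54.960 g; calcium chloride 11.750 mL; potassium phosphate buffer 196.024 mL; magnesium chloride 20.855 mL; L-glutamine 1.791 g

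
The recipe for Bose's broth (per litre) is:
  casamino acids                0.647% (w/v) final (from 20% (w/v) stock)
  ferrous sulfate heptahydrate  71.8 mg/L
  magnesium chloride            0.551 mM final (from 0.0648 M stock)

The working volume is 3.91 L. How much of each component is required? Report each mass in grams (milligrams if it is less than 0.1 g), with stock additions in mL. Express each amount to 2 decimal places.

casamino acids 126.49 mL; ferrous sulfate heptahydrate 0.28 g; magnesium chloride 33.25 mL

Working volume: 3.91 L.
casamino acids: dilute stock: 0.647% ÷ 20% × 3910 mL = 126.49 mL
ferrous sulfate heptahydrate: 71.8 mg/L × 3.91 L = 280.738 mg = 0.28 g
magnesium chloride: C1V1 = C2V2 → 0.551 mM × 3910 mL ÷ 64.8 mM = 33.25 mL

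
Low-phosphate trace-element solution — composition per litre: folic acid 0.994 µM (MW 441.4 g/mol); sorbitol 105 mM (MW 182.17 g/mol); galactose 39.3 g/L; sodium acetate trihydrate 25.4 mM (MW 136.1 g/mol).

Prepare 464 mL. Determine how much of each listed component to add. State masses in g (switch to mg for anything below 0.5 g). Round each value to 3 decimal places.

Working volume: 464 mL = 0.464 L.
folic acid: 0.994 µmol/L × 441.4 g/mol × 0.464 L ÷ 1000 = 0.204 mg
sorbitol: 105 mmol/L × 182.17 g/mol × 0.464 L ÷ 1000 = 8.875 g
galactose: 39.3 g/L × 0.464 L = 18.235 g
sodium acetate trihydrate: 25.4 mmol/L × 136.1 g/mol × 0.464 L ÷ 1000 = 1.604 g

folic acid 0.204 mg; sorbitol 8.875 g; galactose 18.235 g; sodium acetate trihydrate 1.604 g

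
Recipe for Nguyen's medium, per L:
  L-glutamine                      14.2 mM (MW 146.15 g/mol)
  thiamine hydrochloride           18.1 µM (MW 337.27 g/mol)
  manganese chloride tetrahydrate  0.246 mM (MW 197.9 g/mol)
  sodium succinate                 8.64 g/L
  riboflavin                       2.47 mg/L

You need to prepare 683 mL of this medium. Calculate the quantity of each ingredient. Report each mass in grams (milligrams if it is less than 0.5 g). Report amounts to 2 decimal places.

Scale factor relative to 1 L: 0.683.
L-glutamine: 14.2 mmol/L × 146.15 g/mol × 0.683 L ÷ 1000 = 1.42 g
thiamine hydrochloride: 18.1 µmol/L × 337.27 g/mol × 0.683 L ÷ 1000 = 4.17 mg
manganese chloride tetrahydrate: 0.246 mmol/L × 197.9 mg/mmol × 0.683 L = 33.25 mg
sodium succinate: 8.64 g/L × 0.683 L = 5.90 g
riboflavin: 2.47 mg/L × 0.683 L = 1.69 mg

L-glutamine 1.42 g; thiamine hydrochloride 4.17 mg; manganese chloride tetrahydrate 33.25 mg; sodium succinate 5.90 g; riboflavin 1.69 mg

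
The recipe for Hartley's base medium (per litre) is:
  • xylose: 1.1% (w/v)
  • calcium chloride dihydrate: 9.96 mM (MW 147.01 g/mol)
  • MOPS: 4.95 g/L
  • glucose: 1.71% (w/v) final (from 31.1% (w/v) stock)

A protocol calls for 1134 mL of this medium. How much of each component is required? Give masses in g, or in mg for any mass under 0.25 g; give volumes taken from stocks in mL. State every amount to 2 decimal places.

xylose 12.47 g; calcium chloride dihydrate 1.66 g; MOPS 5.61 g; glucose 62.35 mL

Target volume = 1134 mL = 1.134 L.
xylose: 1.1 g per 100 mL × 1134 mL ÷ 100 = 12.47 g
calcium chloride dihydrate: 9.96 mmol/L × 147.01 g/mol × 1.134 L ÷ 1000 = 1.66 g
MOPS: 4.95 g/L × 1.134 L = 5.61 g
glucose: dilute stock: 1.71% ÷ 31.1% × 1134 mL = 62.35 mL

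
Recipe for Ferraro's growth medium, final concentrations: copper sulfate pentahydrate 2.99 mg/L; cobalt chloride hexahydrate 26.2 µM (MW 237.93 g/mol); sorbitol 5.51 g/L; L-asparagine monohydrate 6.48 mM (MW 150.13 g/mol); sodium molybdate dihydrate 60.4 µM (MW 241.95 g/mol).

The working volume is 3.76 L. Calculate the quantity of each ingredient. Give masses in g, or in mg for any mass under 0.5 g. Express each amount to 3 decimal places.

Working volume: 3.76 L.
copper sulfate pentahydrate: 2.99 mg/L × 3.76 L = 11.242 mg
cobalt chloride hexahydrate: 26.2 µmol/L × 237.93 g/mol × 3.76 L ÷ 1000 = 23.439 mg
sorbitol: 5.51 g/L × 3.76 L = 20.718 g
L-asparagine monohydrate: 6.48 mmol/L × 150.13 g/mol × 3.76 L ÷ 1000 = 3.658 g
sodium molybdate dihydrate: 60.4 µmol/L × 241.95 g/mol × 3.76 L ÷ 1000 = 54.948 mg

copper sulfate pentahydrate 11.242 mg; cobalt chloride hexahydrate 23.439 mg; sorbitol 20.718 g; L-asparagine monohydrate 3.658 g; sodium molybdate dihydrate 54.948 mg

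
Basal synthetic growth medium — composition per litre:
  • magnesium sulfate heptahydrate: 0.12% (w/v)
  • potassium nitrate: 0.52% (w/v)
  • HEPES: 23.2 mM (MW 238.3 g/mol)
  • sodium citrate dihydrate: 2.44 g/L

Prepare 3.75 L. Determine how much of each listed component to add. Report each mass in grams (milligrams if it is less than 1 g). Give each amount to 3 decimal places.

Working volume: 3.75 L.
magnesium sulfate heptahydrate: 0.12% w/v = 1.2 g/L → 1.2 × 3.75 L = 4.500 g
potassium nitrate: 0.52% w/v = 5.2 g/L → 5.2 × 3.75 L = 19.500 g
HEPES: 23.2 mmol/L × 238.3 g/mol × 3.75 L ÷ 1000 = 20.732 g
sodium citrate dihydrate: 2.44 g/L × 3.75 L = 9.150 g

magnesium sulfate heptahydrate 4.500 g; potassium nitrate 19.500 g; HEPES 20.732 g; sodium citrate dihydrate 9.150 g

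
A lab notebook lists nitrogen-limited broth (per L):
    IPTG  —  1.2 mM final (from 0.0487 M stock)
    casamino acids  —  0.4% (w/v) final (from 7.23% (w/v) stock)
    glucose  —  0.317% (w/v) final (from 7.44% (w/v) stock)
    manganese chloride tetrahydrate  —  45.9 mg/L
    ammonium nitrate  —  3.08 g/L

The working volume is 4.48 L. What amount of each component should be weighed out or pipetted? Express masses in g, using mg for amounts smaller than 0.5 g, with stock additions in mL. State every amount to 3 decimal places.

Working volume: 4.48 L.
IPTG: dilute stock: 1.2 mM × 4480 mL ÷ 48.7 mM = 110.390 mL
casamino acids: dilute stock: 0.4% ÷ 7.23% × 4480 mL = 247.856 mL
glucose: dilute stock: 0.317% ÷ 7.44% × 4480 mL = 190.882 mL
manganese chloride tetrahydrate: 45.9 mg/L × 4.48 L = 205.632 mg
ammonium nitrate: 3.08 g/L × 4.48 L = 13.798 g

IPTG 110.390 mL; casamino acids 247.856 mL; glucose 190.882 mL; manganese chloride tetrahydrate 205.632 mg; ammonium nitrate 13.798 g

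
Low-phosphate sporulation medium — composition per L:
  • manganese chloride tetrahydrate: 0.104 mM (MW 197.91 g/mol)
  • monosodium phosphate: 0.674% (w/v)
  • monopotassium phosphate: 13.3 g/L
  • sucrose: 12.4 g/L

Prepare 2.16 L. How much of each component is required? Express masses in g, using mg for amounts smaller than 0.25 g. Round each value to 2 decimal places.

Working volume: 2.16 L.
manganese chloride tetrahydrate: 0.104 mmol/L × 197.91 mg/mmol × 2.16 L = 44.46 mg
monosodium phosphate: 0.674% w/v = 6.74 g/L → 6.74 × 2.16 L = 14.56 g
monopotassium phosphate: 13.3 g/L × 2.16 L = 28.73 g
sucrose: 12.4 g/L × 2.16 L = 26.78 g

manganese chloride tetrahydrate 44.46 mg; monosodium phosphate 14.56 g; monopotassium phosphate 28.73 g; sucrose 26.78 g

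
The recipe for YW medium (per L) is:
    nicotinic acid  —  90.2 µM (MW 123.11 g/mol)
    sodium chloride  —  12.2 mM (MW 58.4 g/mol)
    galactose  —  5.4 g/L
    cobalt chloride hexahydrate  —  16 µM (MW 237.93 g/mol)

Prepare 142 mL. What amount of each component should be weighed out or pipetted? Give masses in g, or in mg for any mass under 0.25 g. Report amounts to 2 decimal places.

nicotinic acid 1.58 mg; sodium chloride 101.17 mg; galactose 0.77 g; cobalt chloride hexahydrate 0.54 mg

Target volume = 142 mL = 0.142 L.
nicotinic acid: 90.2 µmol/L × 123.11 g/mol × 0.142 L ÷ 1000 = 1.58 mg
sodium chloride: 12.2 mmol/L × 58.4 mg/mmol × 0.142 L = 101.17 mg
galactose: 5.4 g/L × 0.142 L = 0.77 g
cobalt chloride hexahydrate: 16 µmol/L × 237.93 g/mol × 0.142 L ÷ 1000 = 0.54 mg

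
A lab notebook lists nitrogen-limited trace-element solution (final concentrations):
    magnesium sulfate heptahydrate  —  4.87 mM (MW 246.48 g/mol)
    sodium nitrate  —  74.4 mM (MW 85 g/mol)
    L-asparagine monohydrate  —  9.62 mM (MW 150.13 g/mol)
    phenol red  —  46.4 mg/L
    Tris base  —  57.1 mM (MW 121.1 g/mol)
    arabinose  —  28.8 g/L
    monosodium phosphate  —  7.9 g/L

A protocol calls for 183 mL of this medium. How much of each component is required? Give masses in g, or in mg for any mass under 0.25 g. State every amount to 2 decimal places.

Working volume: 183 mL = 0.183 L.
magnesium sulfate heptahydrate: 4.87 mmol/L × 246.48 mg/mmol × 0.183 L = 219.67 mg
sodium nitrate: 74.4 mmol/L × 85 g/mol × 0.183 L ÷ 1000 = 1.16 g
L-asparagine monohydrate: 9.62 mmol/L × 150.13 g/mol × 0.183 L ÷ 1000 = 0.26 g
phenol red: 46.4 mg/L × 0.183 L = 8.49 mg
Tris base: 57.1 mmol/L × 121.1 g/mol × 0.183 L ÷ 1000 = 1.27 g
arabinose: 28.8 g/L × 0.183 L = 5.27 g
monosodium phosphate: 7.9 g/L × 0.183 L = 1.45 g

magnesium sulfate heptahydrate 219.67 mg; sodium nitrate 1.16 g; L-asparagine monohydrate 0.26 g; phenol red 8.49 mg; Tris base 1.27 g; arabinose 5.27 g; monosodium phosphate 1.45 g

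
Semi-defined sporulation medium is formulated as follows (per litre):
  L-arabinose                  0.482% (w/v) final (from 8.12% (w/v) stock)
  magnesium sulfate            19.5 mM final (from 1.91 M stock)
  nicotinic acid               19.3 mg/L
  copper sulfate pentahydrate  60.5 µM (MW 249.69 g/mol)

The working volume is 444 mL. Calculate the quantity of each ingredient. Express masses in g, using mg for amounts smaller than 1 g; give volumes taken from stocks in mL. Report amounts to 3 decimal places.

Scale factor relative to 1 L: 0.444.
L-arabinose: dilute stock: 0.482% ÷ 8.12% × 444 mL = 26.356 mL
magnesium sulfate: dilute stock: 19.5 mM × 444 mL ÷ 1910 mM = 4.533 mL
nicotinic acid: 19.3 mg/L × 0.444 L = 8.569 mg
copper sulfate pentahydrate: 60.5 µmol/L × 249.69 g/mol × 0.444 L ÷ 1000 = 6.707 mg

L-arabinose 26.356 mL; magnesium sulfate 4.533 mL; nicotinic acid 8.569 mg; copper sulfate pentahydrate 6.707 mg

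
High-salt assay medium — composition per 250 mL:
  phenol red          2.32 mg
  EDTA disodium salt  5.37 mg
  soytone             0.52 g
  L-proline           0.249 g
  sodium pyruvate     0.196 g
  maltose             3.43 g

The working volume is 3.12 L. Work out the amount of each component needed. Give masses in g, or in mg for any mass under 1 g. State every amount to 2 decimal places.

Scale factor = 3120 mL / 250 mL = 12.48.
phenol red: 2.32 mg × (3120 mL / 250 mL) = 28.95 mg
EDTA disodium salt: 5.37 mg × (3120 mL / 250 mL) = 67.02 mg
soytone: 0.52 g × (3120 mL / 250 mL) = 6.49 g
L-proline: 0.249 g × (3120 mL / 250 mL) = 3.11 g
sodium pyruvate: 0.196 g × (3120 mL / 250 mL) = 2.45 g
maltose: 3.43 g × (3120 mL / 250 mL) = 42.81 g

phenol red 28.95 mg; EDTA disodium salt 67.02 mg; soytone 6.49 g; L-proline 3.11 g; sodium pyruvate 2.45 g; maltose 42.81 g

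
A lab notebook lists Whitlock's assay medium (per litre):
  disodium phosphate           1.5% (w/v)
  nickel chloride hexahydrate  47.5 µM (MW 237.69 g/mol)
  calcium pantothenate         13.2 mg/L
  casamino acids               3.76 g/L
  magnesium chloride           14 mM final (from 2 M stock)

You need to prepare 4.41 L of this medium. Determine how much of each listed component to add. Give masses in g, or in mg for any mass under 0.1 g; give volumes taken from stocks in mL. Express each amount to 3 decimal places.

Scale factor relative to 1 L: 4.41.
disodium phosphate: 1.5 g per 100 mL × 4410 mL ÷ 100 = 66.150 g
nickel chloride hexahydrate: 47.5 µmol/L × 237.69 g/mol × 4.41 L ÷ 1000 = 49.790 mg
calcium pantothenate: 13.2 mg/L × 4.41 L = 58.212 mg
casamino acids: 3.76 g/L × 4.41 L = 16.582 g
magnesium chloride: C1V1 = C2V2 → 14 mM × 4410 mL ÷ 2000 mM = 30.870 mL

disodium phosphate 66.150 g; nickel chloride hexahydrate 49.790 mg; calcium pantothenate 58.212 mg; casamino acids 16.582 g; magnesium chloride 30.870 mL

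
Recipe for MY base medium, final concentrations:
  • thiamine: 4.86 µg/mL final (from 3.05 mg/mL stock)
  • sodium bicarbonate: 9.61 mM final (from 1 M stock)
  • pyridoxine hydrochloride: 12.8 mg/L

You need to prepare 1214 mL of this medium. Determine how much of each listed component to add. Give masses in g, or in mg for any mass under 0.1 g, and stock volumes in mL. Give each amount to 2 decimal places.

thiamine 1.93 mL; sodium bicarbonate 11.67 mL; pyridoxine hydrochloride 15.54 mg

Working volume: 1214 mL = 1.214 L.
thiamine: dilute stock: 4.86 µg/mL × 1214 mL ÷ 3050 µg/mL = 1.93 mL
sodium bicarbonate: C1V1 = C2V2 → 9.61 mM × 1214 mL ÷ 1000 mM = 11.67 mL
pyridoxine hydrochloride: 12.8 mg/L × 1.214 L = 15.54 mg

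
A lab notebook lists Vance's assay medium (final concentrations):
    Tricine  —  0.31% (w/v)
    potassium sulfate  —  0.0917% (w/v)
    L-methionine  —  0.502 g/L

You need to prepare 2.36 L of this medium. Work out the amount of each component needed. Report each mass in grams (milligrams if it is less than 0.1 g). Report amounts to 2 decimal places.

Working volume: 2.36 L.
Tricine: 0.31 g per 100 mL × 2360 mL ÷ 100 = 7.32 g
potassium sulfate: 0.0917% w/v = 0.917 g/L → 0.917 × 2.36 L = 2.16 g
L-methionine: 0.502 g/L × 2.36 L = 1.18 g

Tricine 7.32 g; potassium sulfate 2.16 g; L-methionine 1.18 g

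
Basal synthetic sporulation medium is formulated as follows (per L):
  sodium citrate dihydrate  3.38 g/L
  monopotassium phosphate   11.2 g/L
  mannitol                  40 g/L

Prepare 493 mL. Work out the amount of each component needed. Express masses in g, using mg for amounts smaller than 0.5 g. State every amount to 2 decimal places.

sodium citrate dihydrate 1.67 g; monopotassium phosphate 5.52 g; mannitol 19.72 g

Scale factor relative to 1 L: 0.493.
sodium citrate dihydrate: 3.38 g/L × 0.493 L = 1.67 g
monopotassium phosphate: 11.2 g/L × 0.493 L = 5.52 g
mannitol: 40 g/L × 0.493 L = 19.72 g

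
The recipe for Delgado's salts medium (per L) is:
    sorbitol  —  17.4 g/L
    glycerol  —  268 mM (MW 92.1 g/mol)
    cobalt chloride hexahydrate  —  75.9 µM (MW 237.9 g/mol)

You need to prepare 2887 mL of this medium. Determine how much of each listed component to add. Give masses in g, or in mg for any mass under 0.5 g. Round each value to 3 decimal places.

Target volume = 2887 mL = 2.887 L.
sorbitol: 17.4 g/L × 2.887 L = 50.234 g
glycerol: 268 mmol/L × 92.1 g/mol × 2.887 L ÷ 1000 = 71.259 g
cobalt chloride hexahydrate: 75.9 µmol/L × 237.9 g/mol × 2.887 L ÷ 1000 = 52.129 mg

sorbitol 50.234 g; glycerol 71.259 g; cobalt chloride hexahydrate 52.129 mg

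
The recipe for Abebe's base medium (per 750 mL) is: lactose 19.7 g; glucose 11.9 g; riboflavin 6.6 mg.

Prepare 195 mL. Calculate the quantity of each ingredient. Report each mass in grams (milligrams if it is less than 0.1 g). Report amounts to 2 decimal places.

Ratio of target to recipe volume: 195 / 750 = 0.26.
lactose: 19.7 g × (195 mL / 750 mL) = 5.12 g
glucose: 11.9 g × (195 mL / 750 mL) = 3.09 g
riboflavin: 6.6 mg × (195 mL / 750 mL) = 1.72 mg

lactose 5.12 g; glucose 3.09 g; riboflavin 1.72 mg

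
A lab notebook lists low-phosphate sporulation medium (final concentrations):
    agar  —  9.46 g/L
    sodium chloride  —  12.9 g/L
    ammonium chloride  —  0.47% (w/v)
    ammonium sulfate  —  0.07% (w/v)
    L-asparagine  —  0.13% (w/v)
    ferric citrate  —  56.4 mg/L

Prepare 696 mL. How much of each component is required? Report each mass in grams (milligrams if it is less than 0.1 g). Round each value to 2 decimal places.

agar 6.58 g; sodium chloride 8.98 g; ammonium chloride 3.27 g; ammonium sulfate 0.49 g; L-asparagine 0.90 g; ferric citrate 39.25 mg

Scale factor relative to 1 L: 0.696.
agar: 9.46 g/L × 0.696 L = 6.58 g
sodium chloride: 12.9 g/L × 0.696 L = 8.98 g
ammonium chloride: 0.47 g per 100 mL × 696 mL ÷ 100 = 3.27 g
ammonium sulfate: 0.07% w/v = 0.7 g/L → 0.7 × 0.696 L = 0.49 g
L-asparagine: 0.13% w/v = 1.3 g/L → 1.3 × 0.696 L = 0.90 g
ferric citrate: 56.4 mg/L × 0.696 L = 39.25 mg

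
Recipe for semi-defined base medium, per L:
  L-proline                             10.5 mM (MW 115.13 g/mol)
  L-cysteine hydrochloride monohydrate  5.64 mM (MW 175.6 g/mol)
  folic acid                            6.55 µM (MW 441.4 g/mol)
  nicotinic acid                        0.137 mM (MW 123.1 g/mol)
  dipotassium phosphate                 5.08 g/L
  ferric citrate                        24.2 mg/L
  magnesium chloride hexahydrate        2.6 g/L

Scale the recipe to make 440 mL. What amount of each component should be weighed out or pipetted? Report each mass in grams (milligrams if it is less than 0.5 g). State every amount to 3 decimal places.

L-proline 0.532 g; L-cysteine hydrochloride monohydrate 435.769 mg; folic acid 1.272 mg; nicotinic acid 7.420 mg; dipotassium phosphate 2.235 g; ferric citrate 10.648 mg; magnesium chloride hexahydrate 1.144 g

Working volume: 440 mL = 0.44 L.
L-proline: 10.5 mmol/L × 115.13 g/mol × 0.44 L ÷ 1000 = 0.532 g
L-cysteine hydrochloride monohydrate: 5.64 mmol/L × 175.6 mg/mmol × 0.44 L = 435.769 mg
folic acid: 6.55 µmol/L × 441.4 g/mol × 0.44 L ÷ 1000 = 1.272 mg
nicotinic acid: 0.137 mmol/L × 123.1 mg/mmol × 0.44 L = 7.420 mg
dipotassium phosphate: 5.08 g/L × 0.44 L = 2.235 g
ferric citrate: 24.2 mg/L × 0.44 L = 10.648 mg
magnesium chloride hexahydrate: 2.6 g/L × 0.44 L = 1.144 g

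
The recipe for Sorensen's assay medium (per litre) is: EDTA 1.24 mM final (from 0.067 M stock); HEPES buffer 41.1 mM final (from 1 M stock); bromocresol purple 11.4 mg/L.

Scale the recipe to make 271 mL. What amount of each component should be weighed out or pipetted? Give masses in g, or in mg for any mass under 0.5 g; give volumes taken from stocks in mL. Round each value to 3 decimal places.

EDTA 5.016 mL; HEPES buffer 11.138 mL; bromocresol purple 3.089 mg

Target volume = 271 mL = 0.271 L.
EDTA: dilute stock: 1.24 mM × 271 mL ÷ 67 mM = 5.016 mL
HEPES buffer: dilute stock: 41.1 mM × 271 mL ÷ 1000 mM = 11.138 mL
bromocresol purple: 11.4 mg/L × 0.271 L = 3.089 mg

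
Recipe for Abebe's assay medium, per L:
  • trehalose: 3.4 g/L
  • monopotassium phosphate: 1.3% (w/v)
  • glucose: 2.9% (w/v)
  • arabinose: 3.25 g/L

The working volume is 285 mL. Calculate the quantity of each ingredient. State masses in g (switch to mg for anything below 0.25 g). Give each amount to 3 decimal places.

Scale factor relative to 1 L: 0.285.
trehalose: 3.4 g/L × 0.285 L = 0.969 g
monopotassium phosphate: 1.3% w/v = 13 g/L → 13 × 0.285 L = 3.705 g
glucose: 2.9 g per 100 mL × 285 mL ÷ 100 = 8.265 g
arabinose: 3.25 g/L × 0.285 L = 0.926 g

trehalose 0.969 g; monopotassium phosphate 3.705 g; glucose 8.265 g; arabinose 0.926 g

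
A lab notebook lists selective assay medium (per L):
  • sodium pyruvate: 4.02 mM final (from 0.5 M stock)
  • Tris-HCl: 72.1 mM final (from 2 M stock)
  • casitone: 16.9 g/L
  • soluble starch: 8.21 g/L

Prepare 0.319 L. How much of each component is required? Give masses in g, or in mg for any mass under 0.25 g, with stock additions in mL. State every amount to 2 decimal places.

sodium pyruvate 2.56 mL; Tris-HCl 11.50 mL; casitone 5.39 g; soluble starch 2.62 g

Working volume: 0.319 L.
sodium pyruvate: V = C2·V2/C1 = 4.02 mM × 319 mL ÷ 500 mM = 2.56 mL
Tris-HCl: C1V1 = C2V2 → 72.1 mM × 319 mL ÷ 2000 mM = 11.50 mL
casitone: 16.9 g/L × 0.319 L = 5.39 g
soluble starch: 8.21 g/L × 0.319 L = 2.62 g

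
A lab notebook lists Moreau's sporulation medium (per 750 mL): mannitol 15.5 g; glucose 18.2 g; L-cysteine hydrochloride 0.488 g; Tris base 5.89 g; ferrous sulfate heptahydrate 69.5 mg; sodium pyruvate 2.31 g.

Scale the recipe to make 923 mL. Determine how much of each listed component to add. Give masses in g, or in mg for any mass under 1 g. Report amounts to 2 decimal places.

Scale factor = 923 mL / 750 mL = 1.23067.
mannitol: 15.5 g × (923 mL / 750 mL) = 19.08 g
glucose: 18.2 g × (923 mL / 750 mL) = 22.40 g
L-cysteine hydrochloride: 0.488 g × (923 mL / 750 mL) = 0.600565 g = 600.57 mg
Tris base: 5.89 g × (923 mL / 750 mL) = 7.25 g
ferrous sulfate heptahydrate: 69.5 mg × (923 mL / 750 mL) = 85.53 mg
sodium pyruvate: 2.31 g × (923 mL / 750 mL) = 2.84 g

mannitol 19.08 g; glucose 22.40 g; L-cysteine hydrochloride 600.57 mg; Tris base 7.25 g; ferrous sulfate heptahydrate 85.53 mg; sodium pyruvate 2.84 g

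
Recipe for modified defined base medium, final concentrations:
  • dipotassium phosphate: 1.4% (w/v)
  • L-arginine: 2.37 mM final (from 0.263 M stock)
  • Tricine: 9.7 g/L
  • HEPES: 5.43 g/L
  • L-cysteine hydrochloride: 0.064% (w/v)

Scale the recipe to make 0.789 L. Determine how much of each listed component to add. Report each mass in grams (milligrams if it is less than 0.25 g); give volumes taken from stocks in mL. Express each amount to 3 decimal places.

Working volume: 0.789 L.
dipotassium phosphate: 1.4% w/v = 14 g/L → 14 × 0.789 L = 11.046 g
L-arginine: C1V1 = C2V2 → 2.37 mM × 789 mL ÷ 263 mM = 7.110 mL
Tricine: 9.7 g/L × 0.789 L = 7.653 g
HEPES: 5.43 g/L × 0.789 L = 4.284 g
L-cysteine hydrochloride: 0.064% w/v = 0.64 g/L → 0.64 × 0.789 L = 0.505 g

dipotassium phosphate 11.046 g; L-arginine 7.110 mL; Tricine 7.653 g; HEPES 4.284 g; L-cysteine hydrochloride 0.505 g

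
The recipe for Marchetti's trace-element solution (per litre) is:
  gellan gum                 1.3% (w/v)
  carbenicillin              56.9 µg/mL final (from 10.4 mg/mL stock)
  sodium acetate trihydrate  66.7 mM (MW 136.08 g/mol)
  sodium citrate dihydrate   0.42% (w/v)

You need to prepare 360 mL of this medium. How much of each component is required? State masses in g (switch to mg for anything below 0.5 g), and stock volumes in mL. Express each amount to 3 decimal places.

gellan gum 4.680 g; carbenicillin 1.970 mL; sodium acetate trihydrate 3.268 g; sodium citrate dihydrate 1.512 g

Target volume = 360 mL = 0.36 L.
gellan gum: 1.3% w/v = 13 g/L → 13 × 0.36 L = 4.680 g
carbenicillin: V = C2·V2/C1 = 56.9 µg/mL × 360 mL ÷ 10400 µg/mL = 1.970 mL
sodium acetate trihydrate: 66.7 mmol/L × 136.08 g/mol × 0.36 L ÷ 1000 = 3.268 g
sodium citrate dihydrate: 0.42% w/v = 4.2 g/L → 4.2 × 0.36 L = 1.512 g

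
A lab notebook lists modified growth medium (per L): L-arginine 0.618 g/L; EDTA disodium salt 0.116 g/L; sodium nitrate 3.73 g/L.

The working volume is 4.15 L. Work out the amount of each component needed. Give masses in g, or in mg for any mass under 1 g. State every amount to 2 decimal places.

L-arginine 2.56 g; EDTA disodium salt 481.40 mg; sodium nitrate 15.48 g

Working volume: 4.15 L.
L-arginine: 0.618 g/L × 4.15 L = 2.56 g
EDTA disodium salt: 0.116 g/L × 4.15 L = 0.4814 g = 481.40 mg
sodium nitrate: 3.73 g/L × 4.15 L = 15.48 g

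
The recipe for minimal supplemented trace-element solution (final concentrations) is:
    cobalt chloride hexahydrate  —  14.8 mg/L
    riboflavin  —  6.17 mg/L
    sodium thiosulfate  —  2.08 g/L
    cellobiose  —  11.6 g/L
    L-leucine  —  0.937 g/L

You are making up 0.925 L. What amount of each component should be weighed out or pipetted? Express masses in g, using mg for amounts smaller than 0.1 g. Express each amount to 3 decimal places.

cobalt chloride hexahydrate 13.690 mg; riboflavin 5.707 mg; sodium thiosulfate 1.924 g; cellobiose 10.730 g; L-leucine 0.867 g

Scale factor relative to 1 L: 0.925.
cobalt chloride hexahydrate: 14.8 mg/L × 0.925 L = 13.690 mg
riboflavin: 6.17 mg/L × 0.925 L = 5.707 mg
sodium thiosulfate: 2.08 g/L × 0.925 L = 1.924 g
cellobiose: 11.6 g/L × 0.925 L = 10.730 g
L-leucine: 0.937 g/L × 0.925 L = 0.867 g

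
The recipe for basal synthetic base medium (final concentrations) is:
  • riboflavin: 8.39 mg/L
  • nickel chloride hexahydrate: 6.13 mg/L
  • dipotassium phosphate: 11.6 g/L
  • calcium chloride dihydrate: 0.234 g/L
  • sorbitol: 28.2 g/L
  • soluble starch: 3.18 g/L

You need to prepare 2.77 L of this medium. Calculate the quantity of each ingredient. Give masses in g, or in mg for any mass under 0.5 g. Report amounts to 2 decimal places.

Working volume: 2.77 L.
riboflavin: 8.39 mg/L × 2.77 L = 23.24 mg
nickel chloride hexahydrate: 6.13 mg/L × 2.77 L = 16.98 mg
dipotassium phosphate: 11.6 g/L × 2.77 L = 32.13 g
calcium chloride dihydrate: 0.234 g/L × 2.77 L = 0.65 g
sorbitol: 28.2 g/L × 2.77 L = 78.11 g
soluble starch: 3.18 g/L × 2.77 L = 8.81 g

riboflavin 23.24 mg; nickel chloride hexahydrate 16.98 mg; dipotassium phosphate 32.13 g; calcium chloride dihydrate 0.65 g; sorbitol 78.11 g; soluble starch 8.81 g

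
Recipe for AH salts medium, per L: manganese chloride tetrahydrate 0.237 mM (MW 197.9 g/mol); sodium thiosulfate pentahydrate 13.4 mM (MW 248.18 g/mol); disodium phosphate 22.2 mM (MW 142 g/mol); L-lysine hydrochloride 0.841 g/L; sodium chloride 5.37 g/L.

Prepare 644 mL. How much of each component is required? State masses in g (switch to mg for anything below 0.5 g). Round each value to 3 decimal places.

manganese chloride tetrahydrate 30.205 mg; sodium thiosulfate pentahydrate 2.142 g; disodium phosphate 2.030 g; L-lysine hydrochloride 0.542 g; sodium chloride 3.458 g

Scale factor relative to 1 L: 0.644.
manganese chloride tetrahydrate: 0.237 mmol/L × 197.9 mg/mmol × 0.644 L = 30.205 mg
sodium thiosulfate pentahydrate: 13.4 mmol/L × 248.18 g/mol × 0.644 L ÷ 1000 = 2.142 g
disodium phosphate: 22.2 mmol/L × 142 g/mol × 0.644 L ÷ 1000 = 2.030 g
L-lysine hydrochloride: 0.841 g/L × 0.644 L = 0.542 g
sodium chloride: 5.37 g/L × 0.644 L = 3.458 g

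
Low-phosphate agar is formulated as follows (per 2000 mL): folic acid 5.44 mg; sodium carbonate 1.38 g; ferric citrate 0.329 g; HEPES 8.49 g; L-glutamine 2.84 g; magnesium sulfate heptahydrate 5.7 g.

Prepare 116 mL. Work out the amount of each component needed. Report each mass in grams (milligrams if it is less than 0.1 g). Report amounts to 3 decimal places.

Scale factor = 116 mL / 2000 mL = 0.058.
folic acid: 5.44 mg × (116 mL / 2000 mL) = 0.316 mg
sodium carbonate: 1.38 g × (116 mL / 2000 mL) = 0.08004 g = 80.040 mg
ferric citrate: 0.329 g × (116 mL / 2000 mL) = 0.019082 g = 19.082 mg
HEPES: 8.49 g × (116 mL / 2000 mL) = 0.492 g
L-glutamine: 2.84 g × (116 mL / 2000 mL) = 0.165 g
magnesium sulfate heptahydrate: 5.7 g × (116 mL / 2000 mL) = 0.331 g

folic acid 0.316 mg; sodium carbonate 80.040 mg; ferric citrate 19.082 mg; HEPES 0.492 g; L-glutamine 0.165 g; magnesium sulfate heptahydrate 0.331 g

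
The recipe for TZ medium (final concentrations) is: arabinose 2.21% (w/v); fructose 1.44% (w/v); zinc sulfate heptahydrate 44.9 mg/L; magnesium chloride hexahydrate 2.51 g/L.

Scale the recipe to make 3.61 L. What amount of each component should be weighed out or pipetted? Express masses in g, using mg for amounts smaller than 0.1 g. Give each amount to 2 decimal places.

Scale factor relative to 1 L: 3.61.
arabinose: 2.21 g per 100 mL × 3610 mL ÷ 100 = 79.78 g
fructose: 1.44 g per 100 mL × 3610 mL ÷ 100 = 51.98 g
zinc sulfate heptahydrate: 44.9 mg/L × 3.61 L = 162.089 mg = 0.16 g
magnesium chloride hexahydrate: 2.51 g/L × 3.61 L = 9.06 g

arabinose 79.78 g; fructose 51.98 g; zinc sulfate heptahydrate 0.16 g; magnesium chloride hexahydrate 9.06 g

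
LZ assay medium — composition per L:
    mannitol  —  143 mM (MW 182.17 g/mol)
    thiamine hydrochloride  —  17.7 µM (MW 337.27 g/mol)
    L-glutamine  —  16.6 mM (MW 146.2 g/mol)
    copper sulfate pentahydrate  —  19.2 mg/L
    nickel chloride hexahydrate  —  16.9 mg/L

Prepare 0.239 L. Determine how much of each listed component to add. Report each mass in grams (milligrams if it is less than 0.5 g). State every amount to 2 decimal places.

mannitol 6.23 g; thiamine hydrochloride 1.43 mg; L-glutamine 0.58 g; copper sulfate pentahydrate 4.59 mg; nickel chloride hexahydrate 4.04 mg

Working volume: 0.239 L.
mannitol: 143 mmol/L × 182.17 g/mol × 0.239 L ÷ 1000 = 6.23 g
thiamine hydrochloride: 17.7 µmol/L × 337.27 g/mol × 0.239 L ÷ 1000 = 1.43 mg
L-glutamine: 16.6 mmol/L × 146.2 g/mol × 0.239 L ÷ 1000 = 0.58 g
copper sulfate pentahydrate: 19.2 mg/L × 0.239 L = 4.59 mg
nickel chloride hexahydrate: 16.9 mg/L × 0.239 L = 4.04 mg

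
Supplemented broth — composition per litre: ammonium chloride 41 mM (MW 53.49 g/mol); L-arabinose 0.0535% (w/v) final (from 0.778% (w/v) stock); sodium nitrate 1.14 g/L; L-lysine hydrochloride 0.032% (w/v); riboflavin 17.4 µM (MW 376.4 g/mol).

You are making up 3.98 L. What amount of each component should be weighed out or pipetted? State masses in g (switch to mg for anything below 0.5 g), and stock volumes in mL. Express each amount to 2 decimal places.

Working volume: 3.98 L.
ammonium chloride: 41 mmol/L × 53.49 g/mol × 3.98 L ÷ 1000 = 8.73 g
L-arabinose: dilute stock: 0.0535% ÷ 0.778% × 3980 mL = 273.69 mL
sodium nitrate: 1.14 g/L × 3.98 L = 4.54 g
L-lysine hydrochloride: 0.032% w/v = 0.32 g/L → 0.32 × 3.98 L = 1.27 g
riboflavin: 17.4 µmol/L × 376.4 g/mol × 3.98 L ÷ 1000 = 26.07 mg

ammonium chloride 8.73 g; L-arabinose 273.69 mL; sodium nitrate 4.54 g; L-lysine hydrochloride 1.27 g; riboflavin 26.07 mg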